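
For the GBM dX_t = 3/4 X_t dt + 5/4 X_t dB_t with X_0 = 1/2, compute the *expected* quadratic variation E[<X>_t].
E[<X>_t] = 25*exp(49*t/16)/196 - 25/196

<X>_t = int_0^t ((5/4) * X_s)^2 ds. Taking expectation inside the integral: E[<X>_t] = (5/4)^2 * int_0^t E[X_s^2] ds. For GBM, E[X_s^2] = x_0^2 * exp((2 mu + sigma^2) s). Integrating:
  E[<X>_t] = (5/4)^2 * (1/2)^2 * (exp((2*(3/4) + (5/4)^2) t) - 1) / (2*(3/4) + (5/4)^2)
           = (5/4)^2 * (1/2)^2 * (exp((49/16) t) - 1) / (49/16) = 25*exp(49*t/16)/196 - 25/196.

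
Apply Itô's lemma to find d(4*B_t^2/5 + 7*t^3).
d(4*B_t^2/5 + 7*t^3) = (21*t^2 + 4/5) dt + (8*B_t/5) dB_t

Itô's formula for f(t, x): d f(t, B_t) = (f_t + (1/2) f_xx) dt + f_x dB_t. Compute partials of f(t, x) = 7*t^3 + 4*x^2/5:
  f_t(t,x)  = 21*t^2
  f_x(t,x)  = 8*x/5
  f_xx(t,x) = 8/5
Assemble drift = f_t + (1/2) f_xx = 21*t^2 + 4/5 and diffusion = f_x = 8*x/5. Substituting x = B_t:
  d(4*B_t^2/5 + 7*t^3) = (21*t^2 + 4/5) dt + (8*B_t/5) dB_t.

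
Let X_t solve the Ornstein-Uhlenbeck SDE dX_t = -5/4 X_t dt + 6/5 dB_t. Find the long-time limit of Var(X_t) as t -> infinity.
lim Var(X_t) = 72/125

The OU SDE dX = -theta X dt + sigma dB admits the integrating factor exp(theta t): d(exp(theta t) X_t) = sigma exp(theta t) dB_t. Integrating from 0 to t gives X_t = x_0 * exp(-theta t) + sigma * int_0^t exp(-theta (t-s)) dB_s for any initial x_0. The Itô integral has variance (by the Itô isometry) sigma^2 * int_0^t exp(-2 theta (t - s)) ds = sigma^2 * (1 - exp(-2 theta t)) / (2 theta), independent of x_0.
With theta = 5/4, sigma = 6/5:
  Var(X_t) = (6/5)^2 * (1 - exp(-2*5/4 t)) / (2 * 5/4) = 72/125 - 72*exp(-5*t/2)/125.
As t -> infinity, exp(-2*5/4 t) -> 0, so the stationary variance is sigma^2 / (2 theta) = 72/125.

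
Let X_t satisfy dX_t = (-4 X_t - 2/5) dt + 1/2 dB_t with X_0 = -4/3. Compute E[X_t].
E[X_t] = -1/10 - 37*exp(-4*t)/30

Taking expectations and using E[dB_t] = 0, the mean m(t) = E[X_t] satisfies the ODE m'(t) = a m(t) + b with m(0) = x_0. With a = -4, b = -2/5, x_0 = -4/3, the solution is
  m(t) = x_0 * exp(a t) + (b/a) * (exp(a t) - 1)
       = (-4/3) * exp((-4) t) + ((-2/5)/(-4)) * (exp((-4) t) - 1)
       = -1/10 - 37*exp(-4*t)/30.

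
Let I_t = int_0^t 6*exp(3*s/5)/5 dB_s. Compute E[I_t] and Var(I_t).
E[I_t] = 0; Var(I_t) = 6*exp(6*t/5)/5 - 6/5

The Itô integral of a deterministic integrand f(s) has mean 0 because each increment f(s) * (B_{s+ds} - B_s) has mean 0. By the Itô isometry:
  Var( int_0^t f(s) dB_s ) = E[ (int_0^t f(s) dB_s)^2 ] = int_0^t f(s)^2 ds.
Here f(s) = 6*exp(3*s/5)/5, so f(s)^2 = 36*exp(6*s/5)/25. Integrate:
  int_0^t (36*exp(6*s/5)/25) ds = 6*exp(6*t/5)/5 - 6/5.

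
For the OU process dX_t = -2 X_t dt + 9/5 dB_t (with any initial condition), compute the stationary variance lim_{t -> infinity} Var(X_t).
lim Var(X_t) = 81/100

The OU SDE dX = -theta X dt + sigma dB admits the integrating factor exp(theta t): d(exp(theta t) X_t) = sigma exp(theta t) dB_t. Integrating from 0 to t gives X_t = x_0 * exp(-theta t) + sigma * int_0^t exp(-theta (t-s)) dB_s for any initial x_0. The Itô integral has variance (by the Itô isometry) sigma^2 * int_0^t exp(-2 theta (t - s)) ds = sigma^2 * (1 - exp(-2 theta t)) / (2 theta), independent of x_0.
With theta = 2, sigma = 9/5:
  Var(X_t) = (9/5)^2 * (1 - exp(-2*2 t)) / (2 * 2) = 81/100 - 81*exp(-4*t)/100.
As t -> infinity, exp(-2*2 t) -> 0, so the stationary variance is sigma^2 / (2 theta) = 81/100.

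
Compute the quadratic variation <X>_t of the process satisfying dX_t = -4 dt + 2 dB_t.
<X>_t = 4*t

For an Itô process dX_t = a(t) dt + b(t) dB_t, the quadratic variation is <X>_t = int_0^t b(s)^2 ds (the drift term does not contribute). Here b(s) = 2, so
  b(s)^2 = 4.
Integrating from 0 to t:
  <X>_t = int_0^t (4) ds = 4*t.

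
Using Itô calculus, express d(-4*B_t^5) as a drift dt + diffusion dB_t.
d(-4*B_t^5) = (-40*B_t^3) dt + (-20*B_t^4) dB_t

Itô's formula for f(B_t) gives d f(B_t) = f'(B_t) dB_t + (1/2) f''(B_t) dt. Compute derivatives of f(x) = -4*x^5:
  f'(x)  = -20*x^4
  f''(x) = -80*x^3
Substitute x = B_t and multiply the f'' term by 1/2:
  drift     = (1/2) * (-80*x^3) evaluated at B_t = -40*B_t^3
  diffusion = (-20*x^4) evaluated at B_t = -20*B_t^4
Therefore d(-4*B_t^5) = (-40*B_t^3) dt + (-20*B_t^4) dB_t.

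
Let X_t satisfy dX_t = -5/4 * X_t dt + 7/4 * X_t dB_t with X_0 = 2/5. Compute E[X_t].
E[X_t] = 2*exp(-5*t/4)/5

For GBM dX = mu X dt + sigma X dB with X_0 = x_0, apply Itô to Y = log X: dY = (mu - sigma^2/2) dt + sigma dB, so Y_t = log(x_0) + (mu - sigma^2/2) t + sigma B_t and hence X_t = x_0 * exp((mu - sigma^2/2) t + sigma B_t).
With mu = -5/4, sigma = 7/4, x_0 = 2/5, this gives:
  X_t = 2/5 * exp((-89/32) * t + (7/4) * B_t).
Since sigma*B_t ~ Normal(0, sigma^2 t), E[exp(sigma*B_t)] = exp(sigma^2 t / 2); so E[X_t] = x_0 * exp((mu - sigma^2/2) t) * exp(sigma^2 t / 2) = x_0 * exp(mu t) = 2*exp(-5*t/4)/5.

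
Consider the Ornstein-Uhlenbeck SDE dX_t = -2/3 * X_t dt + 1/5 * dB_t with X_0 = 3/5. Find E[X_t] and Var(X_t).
E[X_t] = 3*exp(-2*t/3)/5; Var(X_t) = 3/100 - 3*exp(-4*t/3)/100

The OU SDE dX = -theta X dt + sigma dB admits the integrating factor exp(theta t): d(exp(theta t) X_t) = sigma exp(theta t) dB_t. Integrating from 0 to t:
  X_t = x_0 * exp(-theta t) + sigma * int_0^t exp(-theta (t-s)) dB_s.
The Itô integral has mean 0 and (by the Itô isometry) variance sigma^2 * int_0^t exp(-2 theta (t - s)) ds = sigma^2 * (1 - exp(-2 theta t)) / (2 theta).
With theta = 2/3, sigma = 1/5, x_0 = 3/5:
  E[X_t] = 3/5 * exp(-2/3 t) = 3*exp(-2*t/3)/5
  Var(X_t) = (1/5)^2 * (1 - exp(-2*2/3 t)) / (2 * 2/3) = 3/100 - 3*exp(-4*t/3)/100.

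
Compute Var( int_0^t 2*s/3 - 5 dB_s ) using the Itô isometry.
Var = t*(4*t^2 - 90*t + 675)/27

The Itô integral of a deterministic integrand f(s) has mean 0 because each increment f(s) * (B_{s+ds} - B_s) has mean 0. By the Itô isometry:
  Var( int_0^t f(s) dB_s ) = E[ (int_0^t f(s) dB_s)^2 ] = int_0^t f(s)^2 ds.
Here f(s) = 2*s/3 - 5, so f(s)^2 = (2*s - 15)^2/9. Integrate:
  int_0^t ((2*s - 15)^2/9) ds = t*(4*t^2 - 90*t + 675)/27.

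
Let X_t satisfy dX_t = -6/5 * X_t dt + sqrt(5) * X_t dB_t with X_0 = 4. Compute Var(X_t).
Var(X_t) = (16*exp(5*t) - 16)*exp(-12*t/5)

For GBM dX = mu X dt + sigma X dB with X_0 = x_0, apply Itô to Y = log X: dY = (mu - sigma^2/2) dt + sigma dB, so Y_t = log(x_0) + (mu - sigma^2/2) t + sigma B_t and hence X_t = x_0 * exp((mu - sigma^2/2) t + sigma B_t).
With mu = -6/5, sigma = sqrt(5), x_0 = 4, this gives:
  X_t = 4 * exp((-37/10) * t + (sqrt(5)) * B_t).
Since sigma*B_t ~ Normal(0, sigma^2 t), E[exp(sigma*B_t)] = exp(sigma^2 t / 2); so E[X_t] = x_0 * exp((mu - sigma^2/2) t) * exp(sigma^2 t / 2) = x_0 * exp(mu t) = 4*exp(-6*t/5).
Var(X_t) = E[X_t^2] - (E[X_t])^2 = x_0^2 * exp(2 mu t) * (exp(sigma^2 t) - 1) = (16*exp(5*t) - 16)*exp(-12*t/5).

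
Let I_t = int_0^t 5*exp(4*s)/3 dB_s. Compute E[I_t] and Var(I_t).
E[I_t] = 0; Var(I_t) = 25*exp(8*t)/72 - 25/72

The Itô integral of a deterministic integrand f(s) has mean 0 because each increment f(s) * (B_{s+ds} - B_s) has mean 0. By the Itô isometry:
  Var( int_0^t f(s) dB_s ) = E[ (int_0^t f(s) dB_s)^2 ] = int_0^t f(s)^2 ds.
Here f(s) = 5*exp(4*s)/3, so f(s)^2 = 25*exp(8*s)/9. Integrate:
  int_0^t (25*exp(8*s)/9) ds = 25*exp(8*t)/72 - 25/72.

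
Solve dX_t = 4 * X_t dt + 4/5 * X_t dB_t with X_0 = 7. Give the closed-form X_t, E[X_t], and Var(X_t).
X_t = 7 * exp((92/25) t + (4/5) B_t); E[X_t] = 7*exp(4*t); Var(X_t) = 49*(exp(16*t/25) - 1)*exp(8*t)

For GBM dX = mu X dt + sigma X dB with X_0 = x_0, apply Itô to Y = log X: dY = (mu - sigma^2/2) dt + sigma dB, so Y_t = log(x_0) + (mu - sigma^2/2) t + sigma B_t and hence X_t = x_0 * exp((mu - sigma^2/2) t + sigma B_t).
With mu = 4, sigma = 4/5, x_0 = 7, this gives:
  X_t = 7 * exp((92/25) * t + (4/5) * B_t).
Since sigma*B_t ~ Normal(0, sigma^2 t), E[exp(sigma*B_t)] = exp(sigma^2 t / 2); so E[X_t] = x_0 * exp((mu - sigma^2/2) t) * exp(sigma^2 t / 2) = x_0 * exp(mu t) = 7*exp(4*t).
Var(X_t) = E[X_t^2] - (E[X_t])^2 = x_0^2 * exp(2 mu t) * (exp(sigma^2 t) - 1) = 49*(exp(16*t/25) - 1)*exp(8*t).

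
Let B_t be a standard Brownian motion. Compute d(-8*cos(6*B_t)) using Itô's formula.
d(-8*cos(6*B_t)) = (144*cos(6*B_t)) dt + (48*sin(6*B_t)) dB_t

Itô's formula for f(B_t) gives d f(B_t) = f'(B_t) dB_t + (1/2) f''(B_t) dt. Compute derivatives of f(x) = -8*cos(6*x):
  f'(x)  = 48*sin(6*x)
  f''(x) = 288*cos(6*x)
Substitute x = B_t and multiply the f'' term by 1/2:
  drift     = (1/2) * (288*cos(6*x)) evaluated at B_t = 144*cos(6*B_t)
  diffusion = (48*sin(6*x)) evaluated at B_t = 48*sin(6*B_t)
Therefore d(-8*cos(6*B_t)) = (144*cos(6*B_t)) dt + (48*sin(6*B_t)) dB_t.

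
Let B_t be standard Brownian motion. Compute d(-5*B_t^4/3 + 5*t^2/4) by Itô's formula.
d(-5*B_t^4/3 + 5*t^2/4) = (-10*B_t^2 + 5*t/2) dt + (-20*B_t^3/3) dB_t

Itô's formula for f(t, x): d f(t, B_t) = (f_t + (1/2) f_xx) dt + f_x dB_t. Compute partials of f(t, x) = 5*t^2/4 - 5*x^4/3:
  f_t(t,x)  = 5*t/2
  f_x(t,x)  = -20*x^3/3
  f_xx(t,x) = -20*x^2
Assemble drift = f_t + (1/2) f_xx = 5*t/2 - 10*x^2 and diffusion = f_x = -20*x^3/3. Substituting x = B_t:
  d(-5*B_t^4/3 + 5*t^2/4) = (-10*B_t^2 + 5*t/2) dt + (-20*B_t^3/3) dB_t.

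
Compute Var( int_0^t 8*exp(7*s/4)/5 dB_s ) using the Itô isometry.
Var = 128*exp(7*t/2)/175 - 128/175

The Itô integral of a deterministic integrand f(s) has mean 0 because each increment f(s) * (B_{s+ds} - B_s) has mean 0. By the Itô isometry:
  Var( int_0^t f(s) dB_s ) = E[ (int_0^t f(s) dB_s)^2 ] = int_0^t f(s)^2 ds.
Here f(s) = 8*exp(7*s/4)/5, so f(s)^2 = 64*exp(7*s/2)/25. Integrate:
  int_0^t (64*exp(7*s/2)/25) ds = 128*exp(7*t/2)/175 - 128/175.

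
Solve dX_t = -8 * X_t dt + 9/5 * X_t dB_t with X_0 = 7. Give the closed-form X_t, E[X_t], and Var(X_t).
X_t = 7 * exp((-481/50) t + (9/5) B_t); E[X_t] = 7*exp(-8*t); Var(X_t) = (49*exp(81*t/25) - 49)*exp(-16*t)

For GBM dX = mu X dt + sigma X dB with X_0 = x_0, apply Itô to Y = log X: dY = (mu - sigma^2/2) dt + sigma dB, so Y_t = log(x_0) + (mu - sigma^2/2) t + sigma B_t and hence X_t = x_0 * exp((mu - sigma^2/2) t + sigma B_t).
With mu = -8, sigma = 9/5, x_0 = 7, this gives:
  X_t = 7 * exp((-481/50) * t + (9/5) * B_t).
Since sigma*B_t ~ Normal(0, sigma^2 t), E[exp(sigma*B_t)] = exp(sigma^2 t / 2); so E[X_t] = x_0 * exp((mu - sigma^2/2) t) * exp(sigma^2 t / 2) = x_0 * exp(mu t) = 7*exp(-8*t).
Var(X_t) = E[X_t^2] - (E[X_t])^2 = x_0^2 * exp(2 mu t) * (exp(sigma^2 t) - 1) = (49*exp(81*t/25) - 49)*exp(-16*t).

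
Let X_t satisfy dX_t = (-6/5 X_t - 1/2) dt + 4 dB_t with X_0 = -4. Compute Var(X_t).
Var(X_t) = 20/3 - 20*exp(-12*t/5)/3

The variance V(t) = Var(X_t) satisfies V'(t) = 2 a V(t) + c^2 with V(0) = 0 (drift coefficient is linear in X, diffusion is constant). With a = -6/5, c = 4, the solution is
  V(t) = (c^2 / (2 a)) * (exp(2 a t) - 1)
       = (4^2 / (2*(-6/5))) * (exp((-12/5) t) - 1)
       = 20/3 - 20*exp(-12*t/5)/3.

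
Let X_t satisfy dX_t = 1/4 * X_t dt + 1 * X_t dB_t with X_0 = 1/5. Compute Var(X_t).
Var(X_t) = (exp(t) - 1)*exp(t/2)/25

For GBM dX = mu X dt + sigma X dB with X_0 = x_0, apply Itô to Y = log X: dY = (mu - sigma^2/2) dt + sigma dB, so Y_t = log(x_0) + (mu - sigma^2/2) t + sigma B_t and hence X_t = x_0 * exp((mu - sigma^2/2) t + sigma B_t).
With mu = 1/4, sigma = 1, x_0 = 1/5, this gives:
  X_t = 1/5 * exp((-1/4) * t + (1) * B_t).
Since sigma*B_t ~ Normal(0, sigma^2 t), E[exp(sigma*B_t)] = exp(sigma^2 t / 2); so E[X_t] = x_0 * exp((mu - sigma^2/2) t) * exp(sigma^2 t / 2) = x_0 * exp(mu t) = exp(t/4)/5.
Var(X_t) = E[X_t^2] - (E[X_t])^2 = x_0^2 * exp(2 mu t) * (exp(sigma^2 t) - 1) = (exp(t) - 1)*exp(t/2)/25.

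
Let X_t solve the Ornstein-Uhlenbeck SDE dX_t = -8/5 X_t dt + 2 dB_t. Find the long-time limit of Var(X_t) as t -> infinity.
lim Var(X_t) = 5/4

The OU SDE dX = -theta X dt + sigma dB admits the integrating factor exp(theta t): d(exp(theta t) X_t) = sigma exp(theta t) dB_t. Integrating from 0 to t gives X_t = x_0 * exp(-theta t) + sigma * int_0^t exp(-theta (t-s)) dB_s for any initial x_0. The Itô integral has variance (by the Itô isometry) sigma^2 * int_0^t exp(-2 theta (t - s)) ds = sigma^2 * (1 - exp(-2 theta t)) / (2 theta), independent of x_0.
With theta = 8/5, sigma = 2:
  Var(X_t) = (2)^2 * (1 - exp(-2*8/5 t)) / (2 * 8/5) = 5/4 - 5*exp(-16*t/5)/4.
As t -> infinity, exp(-2*8/5 t) -> 0, so the stationary variance is sigma^2 / (2 theta) = 5/4.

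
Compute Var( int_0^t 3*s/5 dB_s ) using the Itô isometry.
Var = 3*t^3/25

The Itô integral of a deterministic integrand f(s) has mean 0 because each increment f(s) * (B_{s+ds} - B_s) has mean 0. By the Itô isometry:
  Var( int_0^t f(s) dB_s ) = E[ (int_0^t f(s) dB_s)^2 ] = int_0^t f(s)^2 ds.
Here f(s) = 3*s/5, so f(s)^2 = 9*s^2/25. Integrate:
  int_0^t (9*s^2/25) ds = 3*t^3/25.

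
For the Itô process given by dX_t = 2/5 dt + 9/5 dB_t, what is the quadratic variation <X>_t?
<X>_t = 81*t/25

For an Itô process dX_t = a(t) dt + b(t) dB_t, the quadratic variation is <X>_t = int_0^t b(s)^2 ds (the drift term does not contribute). Here b(s) = 9/5, so
  b(s)^2 = 81/25.
Integrating from 0 to t:
  <X>_t = int_0^t (81/25) ds = 81*t/25.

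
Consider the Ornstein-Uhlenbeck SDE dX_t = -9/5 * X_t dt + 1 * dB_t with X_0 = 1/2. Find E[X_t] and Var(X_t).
E[X_t] = exp(-9*t/5)/2; Var(X_t) = 5/18 - 5*exp(-18*t/5)/18

The OU SDE dX = -theta X dt + sigma dB admits the integrating factor exp(theta t): d(exp(theta t) X_t) = sigma exp(theta t) dB_t. Integrating from 0 to t:
  X_t = x_0 * exp(-theta t) + sigma * int_0^t exp(-theta (t-s)) dB_s.
The Itô integral has mean 0 and (by the Itô isometry) variance sigma^2 * int_0^t exp(-2 theta (t - s)) ds = sigma^2 * (1 - exp(-2 theta t)) / (2 theta).
With theta = 9/5, sigma = 1, x_0 = 1/2:
  E[X_t] = 1/2 * exp(-9/5 t) = exp(-9*t/5)/2
  Var(X_t) = (1)^2 * (1 - exp(-2*9/5 t)) / (2 * 9/5) = 5/18 - 5*exp(-18*t/5)/18.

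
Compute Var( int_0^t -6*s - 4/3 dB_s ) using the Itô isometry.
Var = 4*t*(27*t^2 + 18*t + 4)/9

The Itô integral of a deterministic integrand f(s) has mean 0 because each increment f(s) * (B_{s+ds} - B_s) has mean 0. By the Itô isometry:
  Var( int_0^t f(s) dB_s ) = E[ (int_0^t f(s) dB_s)^2 ] = int_0^t f(s)^2 ds.
Here f(s) = -6*s - 4/3, so f(s)^2 = 4*(9*s + 2)^2/9. Integrate:
  int_0^t (4*(9*s + 2)^2/9) ds = 4*t*(27*t^2 + 18*t + 4)/9.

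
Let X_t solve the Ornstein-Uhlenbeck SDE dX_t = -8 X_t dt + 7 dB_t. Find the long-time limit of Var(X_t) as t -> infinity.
lim Var(X_t) = 49/16

The OU SDE dX = -theta X dt + sigma dB admits the integrating factor exp(theta t): d(exp(theta t) X_t) = sigma exp(theta t) dB_t. Integrating from 0 to t gives X_t = x_0 * exp(-theta t) + sigma * int_0^t exp(-theta (t-s)) dB_s for any initial x_0. The Itô integral has variance (by the Itô isometry) sigma^2 * int_0^t exp(-2 theta (t - s)) ds = sigma^2 * (1 - exp(-2 theta t)) / (2 theta), independent of x_0.
With theta = 8, sigma = 7:
  Var(X_t) = (7)^2 * (1 - exp(-2*8 t)) / (2 * 8) = 49/16 - 49*exp(-16*t)/16.
As t -> infinity, exp(-2*8 t) -> 0, so the stationary variance is sigma^2 / (2 theta) = 49/16.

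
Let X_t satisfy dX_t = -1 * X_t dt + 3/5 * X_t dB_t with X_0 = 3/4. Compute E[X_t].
E[X_t] = 3*exp(-t)/4

For GBM dX = mu X dt + sigma X dB with X_0 = x_0, apply Itô to Y = log X: dY = (mu - sigma^2/2) dt + sigma dB, so Y_t = log(x_0) + (mu - sigma^2/2) t + sigma B_t and hence X_t = x_0 * exp((mu - sigma^2/2) t + sigma B_t).
With mu = -1, sigma = 3/5, x_0 = 3/4, this gives:
  X_t = 3/4 * exp((-59/50) * t + (3/5) * B_t).
Since sigma*B_t ~ Normal(0, sigma^2 t), E[exp(sigma*B_t)] = exp(sigma^2 t / 2); so E[X_t] = x_0 * exp((mu - sigma^2/2) t) * exp(sigma^2 t / 2) = x_0 * exp(mu t) = 3*exp(-t)/4.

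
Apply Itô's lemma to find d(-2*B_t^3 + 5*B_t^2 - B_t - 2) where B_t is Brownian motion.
d(-2*B_t^3 + 5*B_t^2 - B_t - 2) = (5 - 6*B_t) dt + (-6*B_t^2 + 10*B_t - 1) dB_t

Itô's formula for f(B_t) gives d f(B_t) = f'(B_t) dB_t + (1/2) f''(B_t) dt. Compute derivatives of f(x) = -2*x^3 + 5*x^2 - x - 2:
  f'(x)  = -6*x^2 + 10*x - 1
  f''(x) = 10 - 12*x
Substitute x = B_t and multiply the f'' term by 1/2:
  drift     = (1/2) * (10 - 12*x) evaluated at B_t = 5 - 6*B_t
  diffusion = (-6*x^2 + 10*x - 1) evaluated at B_t = -6*B_t^2 + 10*B_t - 1
Therefore d(-2*B_t^3 + 5*B_t^2 - B_t - 2) = (5 - 6*B_t) dt + (-6*B_t^2 + 10*B_t - 1) dB_t.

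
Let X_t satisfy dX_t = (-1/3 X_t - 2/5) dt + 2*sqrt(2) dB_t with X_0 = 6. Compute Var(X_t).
Var(X_t) = 12 - 12*exp(-2*t/3)

The variance V(t) = Var(X_t) satisfies V'(t) = 2 a V(t) + c^2 with V(0) = 0 (drift coefficient is linear in X, diffusion is constant). With a = -1/3, c = 2*sqrt(2), the solution is
  V(t) = (c^2 / (2 a)) * (exp(2 a t) - 1)
       = ((2*sqrt(2))^2 / (2*(-1/3))) * (exp((-2/3) t) - 1)
       = 12 - 12*exp(-2*t/3).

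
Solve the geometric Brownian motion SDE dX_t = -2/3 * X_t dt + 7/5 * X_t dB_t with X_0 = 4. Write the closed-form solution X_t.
X_t = 4 * exp((-247/150) * t + (7/5) * B_t)

For GBM dX = mu X dt + sigma X dB with X_0 = x_0, apply Itô to Y = log X: dY = (mu - sigma^2/2) dt + sigma dB, so Y_t = log(x_0) + (mu - sigma^2/2) t + sigma B_t and hence X_t = x_0 * exp((mu - sigma^2/2) t + sigma B_t).
With mu = -2/3, sigma = 7/5, x_0 = 4, this gives:
  X_t = 4 * exp((-247/150) * t + (7/5) * B_t).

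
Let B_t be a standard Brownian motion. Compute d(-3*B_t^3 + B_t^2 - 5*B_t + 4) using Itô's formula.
d(-3*B_t^3 + B_t^2 - 5*B_t + 4) = (1 - 9*B_t) dt + (-9*B_t^2 + 2*B_t - 5) dB_t

Itô's formula for f(B_t) gives d f(B_t) = f'(B_t) dB_t + (1/2) f''(B_t) dt. Compute derivatives of f(x) = -3*x^3 + x^2 - 5*x + 4:
  f'(x)  = -9*x^2 + 2*x - 5
  f''(x) = 2 - 18*x
Substitute x = B_t and multiply the f'' term by 1/2:
  drift     = (1/2) * (2 - 18*x) evaluated at B_t = 1 - 9*B_t
  diffusion = (-9*x^2 + 2*x - 5) evaluated at B_t = -9*B_t^2 + 2*B_t - 5
Therefore d(-3*B_t^3 + B_t^2 - 5*B_t + 4) = (1 - 9*B_t) dt + (-9*B_t^2 + 2*B_t - 5) dB_t.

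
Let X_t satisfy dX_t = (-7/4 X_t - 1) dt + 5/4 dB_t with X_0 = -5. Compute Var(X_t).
Var(X_t) = 25/56 - 25*exp(-7*t/2)/56

The variance V(t) = Var(X_t) satisfies V'(t) = 2 a V(t) + c^2 with V(0) = 0 (drift coefficient is linear in X, diffusion is constant). With a = -7/4, c = 5/4, the solution is
  V(t) = (c^2 / (2 a)) * (exp(2 a t) - 1)
       = ((5/4)^2 / (2*(-7/4))) * (exp((-7/2) t) - 1)
       = 25/56 - 25*exp(-7*t/2)/56.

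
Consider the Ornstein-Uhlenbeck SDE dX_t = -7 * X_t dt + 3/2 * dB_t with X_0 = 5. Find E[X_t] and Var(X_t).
E[X_t] = 5*exp(-7*t); Var(X_t) = 9/56 - 9*exp(-14*t)/56

The OU SDE dX = -theta X dt + sigma dB admits the integrating factor exp(theta t): d(exp(theta t) X_t) = sigma exp(theta t) dB_t. Integrating from 0 to t:
  X_t = x_0 * exp(-theta t) + sigma * int_0^t exp(-theta (t-s)) dB_s.
The Itô integral has mean 0 and (by the Itô isometry) variance sigma^2 * int_0^t exp(-2 theta (t - s)) ds = sigma^2 * (1 - exp(-2 theta t)) / (2 theta).
With theta = 7, sigma = 3/2, x_0 = 5:
  E[X_t] = 5 * exp(-7 t) = 5*exp(-7*t)
  Var(X_t) = (3/2)^2 * (1 - exp(-2*7 t)) / (2 * 7) = 9/56 - 9*exp(-14*t)/56.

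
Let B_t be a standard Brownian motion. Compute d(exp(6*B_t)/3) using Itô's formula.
d(exp(6*B_t)/3) = (6*exp(6*B_t)) dt + (2*exp(6*B_t)) dB_t

Itô's formula for f(B_t) gives d f(B_t) = f'(B_t) dB_t + (1/2) f''(B_t) dt. Compute derivatives of f(x) = exp(6*x)/3:
  f'(x)  = 2*exp(6*x)
  f''(x) = 12*exp(6*x)
Substitute x = B_t and multiply the f'' term by 1/2:
  drift     = (1/2) * (12*exp(6*x)) evaluated at B_t = 6*exp(6*B_t)
  diffusion = (2*exp(6*x)) evaluated at B_t = 2*exp(6*B_t)
Therefore d(exp(6*B_t)/3) = (6*exp(6*B_t)) dt + (2*exp(6*B_t)) dB_t.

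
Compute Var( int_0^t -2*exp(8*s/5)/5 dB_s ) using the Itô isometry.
Var = exp(16*t/5)/20 - 1/20

The Itô integral of a deterministic integrand f(s) has mean 0 because each increment f(s) * (B_{s+ds} - B_s) has mean 0. By the Itô isometry:
  Var( int_0^t f(s) dB_s ) = E[ (int_0^t f(s) dB_s)^2 ] = int_0^t f(s)^2 ds.
Here f(s) = -2*exp(8*s/5)/5, so f(s)^2 = 4*exp(16*s/5)/25. Integrate:
  int_0^t (4*exp(16*s/5)/25) ds = exp(16*t/5)/20 - 1/20.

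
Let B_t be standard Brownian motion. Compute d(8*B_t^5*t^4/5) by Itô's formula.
d(8*B_t^5*t^4/5) = (B_t^3*t^3*(32*B_t^2/5 + 16*t)) dt + (8*B_t^4*t^4) dB_t

Itô's formula for f(t, x): d f(t, B_t) = (f_t + (1/2) f_xx) dt + f_x dB_t. Compute partials of f(t, x) = 8*t^4*x^5/5:
  f_t(t,x)  = 32*t^3*x^5/5
  f_x(t,x)  = 8*t^4*x^4
  f_xx(t,x) = 32*t^4*x^3
Assemble drift = f_t + (1/2) f_xx = t^3*x^3*(16*t + 32*x^2/5) and diffusion = f_x = 8*t^4*x^4. Substituting x = B_t:
  d(8*B_t^5*t^4/5) = (B_t^3*t^3*(32*B_t^2/5 + 16*t)) dt + (8*B_t^4*t^4) dB_t.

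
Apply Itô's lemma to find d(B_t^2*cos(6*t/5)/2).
d(B_t^2*cos(6*t/5)/2) = (-3*B_t^2*sin(6*t/5)/5 + cos(6*t/5)/2) dt + (B_t*cos(6*t/5)) dB_t

Itô's formula for f(t, x): d f(t, B_t) = (f_t + (1/2) f_xx) dt + f_x dB_t. Compute partials of f(t, x) = x^2*cos(6*t/5)/2:
  f_t(t,x)  = -3*x^2*sin(6*t/5)/5
  f_x(t,x)  = x*cos(6*t/5)
  f_xx(t,x) = cos(6*t/5)
Assemble drift = f_t + (1/2) f_xx = -3*x^2*sin(6*t/5)/5 + cos(6*t/5)/2 and diffusion = f_x = x*cos(6*t/5). Substituting x = B_t:
  d(B_t^2*cos(6*t/5)/2) = (-3*B_t^2*sin(6*t/5)/5 + cos(6*t/5)/2) dt + (B_t*cos(6*t/5)) dB_t.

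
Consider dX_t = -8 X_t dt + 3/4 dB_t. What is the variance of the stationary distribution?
lim Var(X_t) = 9/256

The OU SDE dX = -theta X dt + sigma dB admits the integrating factor exp(theta t): d(exp(theta t) X_t) = sigma exp(theta t) dB_t. Integrating from 0 to t gives X_t = x_0 * exp(-theta t) + sigma * int_0^t exp(-theta (t-s)) dB_s for any initial x_0. The Itô integral has variance (by the Itô isometry) sigma^2 * int_0^t exp(-2 theta (t - s)) ds = sigma^2 * (1 - exp(-2 theta t)) / (2 theta), independent of x_0.
With theta = 8, sigma = 3/4:
  Var(X_t) = (3/4)^2 * (1 - exp(-2*8 t)) / (2 * 8) = 9/256 - 9*exp(-16*t)/256.
As t -> infinity, exp(-2*8 t) -> 0, so the stationary variance is sigma^2 / (2 theta) = 9/256.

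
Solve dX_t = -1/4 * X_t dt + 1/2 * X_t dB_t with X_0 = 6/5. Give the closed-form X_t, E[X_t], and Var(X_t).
X_t = 6/5 * exp((-3/8) t + (1/2) B_t); E[X_t] = 6*exp(-t/4)/5; Var(X_t) = (36*exp(t/4) - 36)*exp(-t/2)/25

For GBM dX = mu X dt + sigma X dB with X_0 = x_0, apply Itô to Y = log X: dY = (mu - sigma^2/2) dt + sigma dB, so Y_t = log(x_0) + (mu - sigma^2/2) t + sigma B_t and hence X_t = x_0 * exp((mu - sigma^2/2) t + sigma B_t).
With mu = -1/4, sigma = 1/2, x_0 = 6/5, this gives:
  X_t = 6/5 * exp((-3/8) * t + (1/2) * B_t).
Since sigma*B_t ~ Normal(0, sigma^2 t), E[exp(sigma*B_t)] = exp(sigma^2 t / 2); so E[X_t] = x_0 * exp((mu - sigma^2/2) t) * exp(sigma^2 t / 2) = x_0 * exp(mu t) = 6*exp(-t/4)/5.
Var(X_t) = E[X_t^2] - (E[X_t])^2 = x_0^2 * exp(2 mu t) * (exp(sigma^2 t) - 1) = (36*exp(t/4) - 36)*exp(-t/2)/25.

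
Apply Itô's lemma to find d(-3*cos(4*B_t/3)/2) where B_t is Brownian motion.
d(-3*cos(4*B_t/3)/2) = (4*cos(4*B_t/3)/3) dt + (2*sin(4*B_t/3)) dB_t

Itô's formula for f(B_t) gives d f(B_t) = f'(B_t) dB_t + (1/2) f''(B_t) dt. Compute derivatives of f(x) = -3*cos(4*x/3)/2:
  f'(x)  = 2*sin(4*x/3)
  f''(x) = 8*cos(4*x/3)/3
Substitute x = B_t and multiply the f'' term by 1/2:
  drift     = (1/2) * (8*cos(4*x/3)/3) evaluated at B_t = 4*cos(4*B_t/3)/3
  diffusion = (2*sin(4*x/3)) evaluated at B_t = 2*sin(4*B_t/3)
Therefore d(-3*cos(4*B_t/3)/2) = (4*cos(4*B_t/3)/3) dt + (2*sin(4*B_t/3)) dB_t.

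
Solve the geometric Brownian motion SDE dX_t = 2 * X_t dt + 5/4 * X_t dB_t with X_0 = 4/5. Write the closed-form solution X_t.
X_t = 4/5 * exp((39/32) * t + (5/4) * B_t)

For GBM dX = mu X dt + sigma X dB with X_0 = x_0, apply Itô to Y = log X: dY = (mu - sigma^2/2) dt + sigma dB, so Y_t = log(x_0) + (mu - sigma^2/2) t + sigma B_t and hence X_t = x_0 * exp((mu - sigma^2/2) t + sigma B_t).
With mu = 2, sigma = 5/4, x_0 = 4/5, this gives:
  X_t = 4/5 * exp((39/32) * t + (5/4) * B_t).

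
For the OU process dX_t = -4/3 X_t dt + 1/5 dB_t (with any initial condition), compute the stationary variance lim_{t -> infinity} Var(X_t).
lim Var(X_t) = 3/200

The OU SDE dX = -theta X dt + sigma dB admits the integrating factor exp(theta t): d(exp(theta t) X_t) = sigma exp(theta t) dB_t. Integrating from 0 to t gives X_t = x_0 * exp(-theta t) + sigma * int_0^t exp(-theta (t-s)) dB_s for any initial x_0. The Itô integral has variance (by the Itô isometry) sigma^2 * int_0^t exp(-2 theta (t - s)) ds = sigma^2 * (1 - exp(-2 theta t)) / (2 theta), independent of x_0.
With theta = 4/3, sigma = 1/5:
  Var(X_t) = (1/5)^2 * (1 - exp(-2*4/3 t)) / (2 * 4/3) = 3/200 - 3*exp(-8*t/3)/200.
As t -> infinity, exp(-2*4/3 t) -> 0, so the stationary variance is sigma^2 / (2 theta) = 3/200.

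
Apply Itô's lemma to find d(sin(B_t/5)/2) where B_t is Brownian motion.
d(sin(B_t/5)/2) = (-sin(B_t/5)/100) dt + (cos(B_t/5)/10) dB_t

Itô's formula for f(B_t) gives d f(B_t) = f'(B_t) dB_t + (1/2) f''(B_t) dt. Compute derivatives of f(x) = sin(x/5)/2:
  f'(x)  = cos(x/5)/10
  f''(x) = -sin(x/5)/50
Substitute x = B_t and multiply the f'' term by 1/2:
  drift     = (1/2) * (-sin(x/5)/50) evaluated at B_t = -sin(B_t/5)/100
  diffusion = (cos(x/5)/10) evaluated at B_t = cos(B_t/5)/10
Therefore d(sin(B_t/5)/2) = (-sin(B_t/5)/100) dt + (cos(B_t/5)/10) dB_t.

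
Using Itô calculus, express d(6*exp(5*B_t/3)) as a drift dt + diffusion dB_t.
d(6*exp(5*B_t/3)) = (25*exp(5*B_t/3)/3) dt + (10*exp(5*B_t/3)) dB_t

Itô's formula for f(B_t) gives d f(B_t) = f'(B_t) dB_t + (1/2) f''(B_t) dt. Compute derivatives of f(x) = 6*exp(5*x/3):
  f'(x)  = 10*exp(5*x/3)
  f''(x) = 50*exp(5*x/3)/3
Substitute x = B_t and multiply the f'' term by 1/2:
  drift     = (1/2) * (50*exp(5*x/3)/3) evaluated at B_t = 25*exp(5*B_t/3)/3
  diffusion = (10*exp(5*x/3)) evaluated at B_t = 10*exp(5*B_t/3)
Therefore d(6*exp(5*B_t/3)) = (25*exp(5*B_t/3)/3) dt + (10*exp(5*B_t/3)) dB_t.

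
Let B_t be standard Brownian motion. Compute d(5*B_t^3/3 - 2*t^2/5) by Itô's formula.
d(5*B_t^3/3 - 2*t^2/5) = (5*B_t - 4*t/5) dt + (5*B_t^2) dB_t

Itô's formula for f(t, x): d f(t, B_t) = (f_t + (1/2) f_xx) dt + f_x dB_t. Compute partials of f(t, x) = -2*t^2/5 + 5*x^3/3:
  f_t(t,x)  = -4*t/5
  f_x(t,x)  = 5*x^2
  f_xx(t,x) = 10*x
Assemble drift = f_t + (1/2) f_xx = -4*t/5 + 5*x and diffusion = f_x = 5*x^2. Substituting x = B_t:
  d(5*B_t^3/3 - 2*t^2/5) = (5*B_t - 4*t/5) dt + (5*B_t^2) dB_t.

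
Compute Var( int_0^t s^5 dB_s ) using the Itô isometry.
Var = t^11/11

The Itô integral of a deterministic integrand f(s) has mean 0 because each increment f(s) * (B_{s+ds} - B_s) has mean 0. By the Itô isometry:
  Var( int_0^t f(s) dB_s ) = E[ (int_0^t f(s) dB_s)^2 ] = int_0^t f(s)^2 ds.
Here f(s) = s^5, so f(s)^2 = s^10. Integrate:
  int_0^t (s^10) ds = t^11/11.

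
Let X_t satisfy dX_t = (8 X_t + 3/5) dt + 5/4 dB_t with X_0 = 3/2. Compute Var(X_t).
Var(X_t) = 25*exp(16*t)/256 - 25/256

The variance V(t) = Var(X_t) satisfies V'(t) = 2 a V(t) + c^2 with V(0) = 0 (drift coefficient is linear in X, diffusion is constant). With a = 8, c = 5/4, the solution is
  V(t) = (c^2 / (2 a)) * (exp(2 a t) - 1)
       = ((5/4)^2 / (2*8)) * (exp(16 t) - 1)
       = 25*exp(16*t)/256 - 25/256.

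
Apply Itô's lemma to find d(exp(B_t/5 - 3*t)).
d(exp(B_t/5 - 3*t)) = (-149*exp(B_t/5 - 3*t)/50) dt + (exp(B_t/5 - 3*t)/5) dB_t

Itô's formula for f(t, x): d f(t, B_t) = (f_t + (1/2) f_xx) dt + f_x dB_t. Compute partials of f(t, x) = exp(-3*t + x/5):
  f_t(t,x)  = -3*exp(-3*t + x/5)
  f_x(t,x)  = exp(-3*t + x/5)/5
  f_xx(t,x) = exp(-3*t + x/5)/25
Assemble drift = f_t + (1/2) f_xx = -149*exp(-3*t + x/5)/50 and diffusion = f_x = exp(-3*t + x/5)/5. Substituting x = B_t:
  d(exp(B_t/5 - 3*t)) = (-149*exp(B_t/5 - 3*t)/50) dt + (exp(B_t/5 - 3*t)/5) dB_t.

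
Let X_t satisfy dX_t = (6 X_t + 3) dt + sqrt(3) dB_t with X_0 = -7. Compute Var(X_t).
Var(X_t) = exp(12*t)/4 - 1/4

The variance V(t) = Var(X_t) satisfies V'(t) = 2 a V(t) + c^2 with V(0) = 0 (drift coefficient is linear in X, diffusion is constant). With a = 6, c = sqrt(3), the solution is
  V(t) = (c^2 / (2 a)) * (exp(2 a t) - 1)
       = (sqrt(3)^2 / (2*6)) * (exp(12 t) - 1)
       = exp(12*t)/4 - 1/4.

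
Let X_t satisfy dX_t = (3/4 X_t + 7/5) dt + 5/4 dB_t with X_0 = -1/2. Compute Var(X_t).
Var(X_t) = 25*exp(3*t/2)/24 - 25/24

The variance V(t) = Var(X_t) satisfies V'(t) = 2 a V(t) + c^2 with V(0) = 0 (drift coefficient is linear in X, diffusion is constant). With a = 3/4, c = 5/4, the solution is
  V(t) = (c^2 / (2 a)) * (exp(2 a t) - 1)
       = ((5/4)^2 / (2*(3/4))) * (exp((3/2) t) - 1)
       = 25*exp(3*t/2)/24 - 25/24.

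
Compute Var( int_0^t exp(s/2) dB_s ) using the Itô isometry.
Var = exp(t) - 1

The Itô integral of a deterministic integrand f(s) has mean 0 because each increment f(s) * (B_{s+ds} - B_s) has mean 0. By the Itô isometry:
  Var( int_0^t f(s) dB_s ) = E[ (int_0^t f(s) dB_s)^2 ] = int_0^t f(s)^2 ds.
Here f(s) = exp(s/2), so f(s)^2 = exp(s). Integrate:
  int_0^t (exp(s)) ds = exp(t) - 1.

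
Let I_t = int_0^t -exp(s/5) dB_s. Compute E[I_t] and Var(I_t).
E[I_t] = 0; Var(I_t) = 5*exp(2*t/5)/2 - 5/2

The Itô integral of a deterministic integrand f(s) has mean 0 because each increment f(s) * (B_{s+ds} - B_s) has mean 0. By the Itô isometry:
  Var( int_0^t f(s) dB_s ) = E[ (int_0^t f(s) dB_s)^2 ] = int_0^t f(s)^2 ds.
Here f(s) = -exp(s/5), so f(s)^2 = exp(2*s/5). Integrate:
  int_0^t (exp(2*s/5)) ds = 5*exp(2*t/5)/2 - 5/2.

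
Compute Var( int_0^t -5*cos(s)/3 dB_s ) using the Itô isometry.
Var = 25*t/18 + 25*sin(2*t)/36

The Itô integral of a deterministic integrand f(s) has mean 0 because each increment f(s) * (B_{s+ds} - B_s) has mean 0. By the Itô isometry:
  Var( int_0^t f(s) dB_s ) = E[ (int_0^t f(s) dB_s)^2 ] = int_0^t f(s)^2 ds.
Here f(s) = -5*cos(s)/3, so f(s)^2 = 25*cos(s)^2/9. Integrate:
  int_0^t (25*cos(s)^2/9) ds = 25*t/18 + 25*sin(2*t)/36.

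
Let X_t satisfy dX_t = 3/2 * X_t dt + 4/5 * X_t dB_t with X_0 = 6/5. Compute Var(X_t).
Var(X_t) = 36*(exp(16*t/25) - 1)*exp(3*t)/25

For GBM dX = mu X dt + sigma X dB with X_0 = x_0, apply Itô to Y = log X: dY = (mu - sigma^2/2) dt + sigma dB, so Y_t = log(x_0) + (mu - sigma^2/2) t + sigma B_t and hence X_t = x_0 * exp((mu - sigma^2/2) t + sigma B_t).
With mu = 3/2, sigma = 4/5, x_0 = 6/5, this gives:
  X_t = 6/5 * exp((59/50) * t + (4/5) * B_t).
Since sigma*B_t ~ Normal(0, sigma^2 t), E[exp(sigma*B_t)] = exp(sigma^2 t / 2); so E[X_t] = x_0 * exp((mu - sigma^2/2) t) * exp(sigma^2 t / 2) = x_0 * exp(mu t) = 6*exp(3*t/2)/5.
Var(X_t) = E[X_t^2] - (E[X_t])^2 = x_0^2 * exp(2 mu t) * (exp(sigma^2 t) - 1) = 36*(exp(16*t/25) - 1)*exp(3*t)/25.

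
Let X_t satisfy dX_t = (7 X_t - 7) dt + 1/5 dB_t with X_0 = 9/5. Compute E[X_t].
E[X_t] = 4*exp(7*t)/5 + 1

Taking expectations and using E[dB_t] = 0, the mean m(t) = E[X_t] satisfies the ODE m'(t) = a m(t) + b with m(0) = x_0. With a = 7, b = -7, x_0 = 9/5, the solution is
  m(t) = x_0 * exp(a t) + (b/a) * (exp(a t) - 1)
       = (9/5) * exp(7 t) + ((-7)/7) * (exp(7 t) - 1)
       = 4*exp(7*t)/5 + 1.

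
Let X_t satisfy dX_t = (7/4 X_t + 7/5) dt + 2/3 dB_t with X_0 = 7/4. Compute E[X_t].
E[X_t] = 51*exp(7*t/4)/20 - 4/5

Taking expectations and using E[dB_t] = 0, the mean m(t) = E[X_t] satisfies the ODE m'(t) = a m(t) + b with m(0) = x_0. With a = 7/4, b = 7/5, x_0 = 7/4, the solution is
  m(t) = x_0 * exp(a t) + (b/a) * (exp(a t) - 1)
       = (7/4) * exp((7/4) t) + ((7/5)/(7/4)) * (exp((7/4) t) - 1)
       = 51*exp(7*t/4)/20 - 4/5.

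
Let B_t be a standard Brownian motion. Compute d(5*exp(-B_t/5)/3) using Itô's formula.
d(5*exp(-B_t/5)/3) = (exp(-B_t/5)/30) dt + (-exp(-B_t/5)/3) dB_t

Itô's formula for f(B_t) gives d f(B_t) = f'(B_t) dB_t + (1/2) f''(B_t) dt. Compute derivatives of f(x) = 5*exp(-x/5)/3:
  f'(x)  = -exp(-x/5)/3
  f''(x) = exp(-x/5)/15
Substitute x = B_t and multiply the f'' term by 1/2:
  drift     = (1/2) * (exp(-x/5)/15) evaluated at B_t = exp(-B_t/5)/30
  diffusion = (-exp(-x/5)/3) evaluated at B_t = -exp(-B_t/5)/3
Therefore d(5*exp(-B_t/5)/3) = (exp(-B_t/5)/30) dt + (-exp(-B_t/5)/3) dB_t.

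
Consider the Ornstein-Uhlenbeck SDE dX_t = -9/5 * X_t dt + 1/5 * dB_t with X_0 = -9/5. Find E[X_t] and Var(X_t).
E[X_t] = -9*exp(-9*t/5)/5; Var(X_t) = 1/90 - exp(-18*t/5)/90

The OU SDE dX = -theta X dt + sigma dB admits the integrating factor exp(theta t): d(exp(theta t) X_t) = sigma exp(theta t) dB_t. Integrating from 0 to t:
  X_t = x_0 * exp(-theta t) + sigma * int_0^t exp(-theta (t-s)) dB_s.
The Itô integral has mean 0 and (by the Itô isometry) variance sigma^2 * int_0^t exp(-2 theta (t - s)) ds = sigma^2 * (1 - exp(-2 theta t)) / (2 theta).
With theta = 9/5, sigma = 1/5, x_0 = -9/5:
  E[X_t] = -9/5 * exp(-9/5 t) = -9*exp(-9*t/5)/5
  Var(X_t) = (1/5)^2 * (1 - exp(-2*9/5 t)) / (2 * 9/5) = 1/90 - exp(-18*t/5)/90.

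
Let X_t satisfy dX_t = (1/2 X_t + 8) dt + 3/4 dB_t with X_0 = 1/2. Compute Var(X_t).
Var(X_t) = 9*exp(t)/16 - 9/16

The variance V(t) = Var(X_t) satisfies V'(t) = 2 a V(t) + c^2 with V(0) = 0 (drift coefficient is linear in X, diffusion is constant). With a = 1/2, c = 3/4, the solution is
  V(t) = (c^2 / (2 a)) * (exp(2 a t) - 1)
       = ((3/4)^2 / (2*(1/2))) * (exp(1 t) - 1)
       = 9*exp(t)/16 - 9/16.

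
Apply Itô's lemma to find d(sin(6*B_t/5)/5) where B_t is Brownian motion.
d(sin(6*B_t/5)/5) = (-18*sin(6*B_t/5)/125) dt + (6*cos(6*B_t/5)/25) dB_t

Itô's formula for f(B_t) gives d f(B_t) = f'(B_t) dB_t + (1/2) f''(B_t) dt. Compute derivatives of f(x) = sin(6*x/5)/5:
  f'(x)  = 6*cos(6*x/5)/25
  f''(x) = -36*sin(6*x/5)/125
Substitute x = B_t and multiply the f'' term by 1/2:
  drift     = (1/2) * (-36*sin(6*x/5)/125) evaluated at B_t = -18*sin(6*B_t/5)/125
  diffusion = (6*cos(6*x/5)/25) evaluated at B_t = 6*cos(6*B_t/5)/25
Therefore d(sin(6*B_t/5)/5) = (-18*sin(6*B_t/5)/125) dt + (6*cos(6*B_t/5)/25) dB_t.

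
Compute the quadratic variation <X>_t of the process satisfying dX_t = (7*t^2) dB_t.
<X>_t = 49*t^5/5

For an Itô process dX_t = a(t) dt + b(t) dB_t, the quadratic variation is <X>_t = int_0^t b(s)^2 ds (the drift term does not contribute). Here b(s) = 7*s^2, so
  b(s)^2 = 49*s^4.
Integrating from 0 to t:
  <X>_t = int_0^t (49*s^4) ds = 49*t^5/5.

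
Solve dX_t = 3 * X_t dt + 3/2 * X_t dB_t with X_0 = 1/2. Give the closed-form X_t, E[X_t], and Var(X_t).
X_t = 1/2 * exp((15/8) t + (3/2) B_t); E[X_t] = exp(3*t)/2; Var(X_t) = (exp(9*t/4) - 1)*exp(6*t)/4

For GBM dX = mu X dt + sigma X dB with X_0 = x_0, apply Itô to Y = log X: dY = (mu - sigma^2/2) dt + sigma dB, so Y_t = log(x_0) + (mu - sigma^2/2) t + sigma B_t and hence X_t = x_0 * exp((mu - sigma^2/2) t + sigma B_t).
With mu = 3, sigma = 3/2, x_0 = 1/2, this gives:
  X_t = 1/2 * exp((15/8) * t + (3/2) * B_t).
Since sigma*B_t ~ Normal(0, sigma^2 t), E[exp(sigma*B_t)] = exp(sigma^2 t / 2); so E[X_t] = x_0 * exp((mu - sigma^2/2) t) * exp(sigma^2 t / 2) = x_0 * exp(mu t) = exp(3*t)/2.
Var(X_t) = E[X_t^2] - (E[X_t])^2 = x_0^2 * exp(2 mu t) * (exp(sigma^2 t) - 1) = (exp(9*t/4) - 1)*exp(6*t)/4.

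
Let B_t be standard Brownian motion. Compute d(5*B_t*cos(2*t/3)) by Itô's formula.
d(5*B_t*cos(2*t/3)) = (-10*B_t*sin(2*t/3)/3) dt + (5*cos(2*t/3)) dB_t

Itô's formula for f(t, x): d f(t, B_t) = (f_t + (1/2) f_xx) dt + f_x dB_t. Compute partials of f(t, x) = 5*x*cos(2*t/3):
  f_t(t,x)  = -10*x*sin(2*t/3)/3
  f_x(t,x)  = 5*cos(2*t/3)
  f_xx(t,x) = 0
Assemble drift = f_t + (1/2) f_xx = -10*x*sin(2*t/3)/3 and diffusion = f_x = 5*cos(2*t/3). Substituting x = B_t:
  d(5*B_t*cos(2*t/3)) = (-10*B_t*sin(2*t/3)/3) dt + (5*cos(2*t/3)) dB_t.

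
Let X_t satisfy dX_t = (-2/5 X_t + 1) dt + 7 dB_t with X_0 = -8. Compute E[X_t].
E[X_t] = 5/2 - 21*exp(-2*t/5)/2

Taking expectations and using E[dB_t] = 0, the mean m(t) = E[X_t] satisfies the ODE m'(t) = a m(t) + b with m(0) = x_0. With a = -2/5, b = 1, x_0 = -8, the solution is
  m(t) = x_0 * exp(a t) + (b/a) * (exp(a t) - 1)
       = (-8) * exp((-2/5) t) + (1/(-2/5)) * (exp((-2/5) t) - 1)
       = 5/2 - 21*exp(-2*t/5)/2.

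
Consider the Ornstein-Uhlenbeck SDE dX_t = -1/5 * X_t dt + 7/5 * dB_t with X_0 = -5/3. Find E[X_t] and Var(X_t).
E[X_t] = -5*exp(-t/5)/3; Var(X_t) = 49/10 - 49*exp(-2*t/5)/10

The OU SDE dX = -theta X dt + sigma dB admits the integrating factor exp(theta t): d(exp(theta t) X_t) = sigma exp(theta t) dB_t. Integrating from 0 to t:
  X_t = x_0 * exp(-theta t) + sigma * int_0^t exp(-theta (t-s)) dB_s.
The Itô integral has mean 0 and (by the Itô isometry) variance sigma^2 * int_0^t exp(-2 theta (t - s)) ds = sigma^2 * (1 - exp(-2 theta t)) / (2 theta).
With theta = 1/5, sigma = 7/5, x_0 = -5/3:
  E[X_t] = -5/3 * exp(-1/5 t) = -5*exp(-t/5)/3
  Var(X_t) = (7/5)^2 * (1 - exp(-2*1/5 t)) / (2 * 1/5) = 49/10 - 49*exp(-2*t/5)/10.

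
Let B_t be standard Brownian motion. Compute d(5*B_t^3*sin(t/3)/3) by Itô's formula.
d(5*B_t^3*sin(t/3)/3) = (5*B_t*(B_t^2*cos(t/3) + 9*sin(t/3))/9) dt + (5*B_t^2*sin(t/3)) dB_t

Itô's formula for f(t, x): d f(t, B_t) = (f_t + (1/2) f_xx) dt + f_x dB_t. Compute partials of f(t, x) = 5*x^3*sin(t/3)/3:
  f_t(t,x)  = 5*x^3*cos(t/3)/9
  f_x(t,x)  = 5*x^2*sin(t/3)
  f_xx(t,x) = 10*x*sin(t/3)
Assemble drift = f_t + (1/2) f_xx = 5*x*(x^2*cos(t/3) + 9*sin(t/3))/9 and diffusion = f_x = 5*x^2*sin(t/3). Substituting x = B_t:
  d(5*B_t^3*sin(t/3)/3) = (5*B_t*(B_t^2*cos(t/3) + 9*sin(t/3))/9) dt + (5*B_t^2*sin(t/3)) dB_t.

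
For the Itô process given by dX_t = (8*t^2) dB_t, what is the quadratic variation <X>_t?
<X>_t = 64*t^5/5

For an Itô process dX_t = a(t) dt + b(t) dB_t, the quadratic variation is <X>_t = int_0^t b(s)^2 ds (the drift term does not contribute). Here b(s) = 8*s^2, so
  b(s)^2 = 64*s^4.
Integrating from 0 to t:
  <X>_t = int_0^t (64*s^4) ds = 64*t^5/5.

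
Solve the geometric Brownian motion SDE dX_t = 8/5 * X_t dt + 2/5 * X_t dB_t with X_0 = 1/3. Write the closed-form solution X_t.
X_t = 1/3 * exp((38/25) * t + (2/5) * B_t)

For GBM dX = mu X dt + sigma X dB with X_0 = x_0, apply Itô to Y = log X: dY = (mu - sigma^2/2) dt + sigma dB, so Y_t = log(x_0) + (mu - sigma^2/2) t + sigma B_t and hence X_t = x_0 * exp((mu - sigma^2/2) t + sigma B_t).
With mu = 8/5, sigma = 2/5, x_0 = 1/3, this gives:
  X_t = 1/3 * exp((38/25) * t + (2/5) * B_t).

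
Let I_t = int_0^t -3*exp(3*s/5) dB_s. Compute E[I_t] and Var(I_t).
E[I_t] = 0; Var(I_t) = 15*exp(6*t/5)/2 - 15/2

The Itô integral of a deterministic integrand f(s) has mean 0 because each increment f(s) * (B_{s+ds} - B_s) has mean 0. By the Itô isometry:
  Var( int_0^t f(s) dB_s ) = E[ (int_0^t f(s) dB_s)^2 ] = int_0^t f(s)^2 ds.
Here f(s) = -3*exp(3*s/5), so f(s)^2 = 9*exp(6*s/5). Integrate:
  int_0^t (9*exp(6*s/5)) ds = 15*exp(6*t/5)/2 - 15/2.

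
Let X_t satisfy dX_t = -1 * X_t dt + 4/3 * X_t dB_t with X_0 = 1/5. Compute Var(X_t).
Var(X_t) = (exp(16*t/9) - 1)*exp(-2*t)/25

For GBM dX = mu X dt + sigma X dB with X_0 = x_0, apply Itô to Y = log X: dY = (mu - sigma^2/2) dt + sigma dB, so Y_t = log(x_0) + (mu - sigma^2/2) t + sigma B_t and hence X_t = x_0 * exp((mu - sigma^2/2) t + sigma B_t).
With mu = -1, sigma = 4/3, x_0 = 1/5, this gives:
  X_t = 1/5 * exp((-17/9) * t + (4/3) * B_t).
Since sigma*B_t ~ Normal(0, sigma^2 t), E[exp(sigma*B_t)] = exp(sigma^2 t / 2); so E[X_t] = x_0 * exp((mu - sigma^2/2) t) * exp(sigma^2 t / 2) = x_0 * exp(mu t) = exp(-t)/5.
Var(X_t) = E[X_t^2] - (E[X_t])^2 = x_0^2 * exp(2 mu t) * (exp(sigma^2 t) - 1) = (exp(16*t/9) - 1)*exp(-2*t)/25.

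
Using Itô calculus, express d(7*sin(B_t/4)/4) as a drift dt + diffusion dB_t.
d(7*sin(B_t/4)/4) = (-7*sin(B_t/4)/128) dt + (7*cos(B_t/4)/16) dB_t

Itô's formula for f(B_t) gives d f(B_t) = f'(B_t) dB_t + (1/2) f''(B_t) dt. Compute derivatives of f(x) = 7*sin(x/4)/4:
  f'(x)  = 7*cos(x/4)/16
  f''(x) = -7*sin(x/4)/64
Substitute x = B_t and multiply the f'' term by 1/2:
  drift     = (1/2) * (-7*sin(x/4)/64) evaluated at B_t = -7*sin(B_t/4)/128
  diffusion = (7*cos(x/4)/16) evaluated at B_t = 7*cos(B_t/4)/16
Therefore d(7*sin(B_t/4)/4) = (-7*sin(B_t/4)/128) dt + (7*cos(B_t/4)/16) dB_t.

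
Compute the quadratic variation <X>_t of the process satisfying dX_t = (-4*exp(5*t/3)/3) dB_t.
<X>_t = 8*exp(10*t/3)/15 - 8/15

For an Itô process dX_t = a(t) dt + b(t) dB_t, the quadratic variation is <X>_t = int_0^t b(s)^2 ds (the drift term does not contribute). Here b(s) = -4*exp(5*s/3)/3, so
  b(s)^2 = 16*exp(10*s/3)/9.
Integrating from 0 to t:
  <X>_t = int_0^t (16*exp(10*s/3)/9) ds = 8*exp(10*t/3)/15 - 8/15.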